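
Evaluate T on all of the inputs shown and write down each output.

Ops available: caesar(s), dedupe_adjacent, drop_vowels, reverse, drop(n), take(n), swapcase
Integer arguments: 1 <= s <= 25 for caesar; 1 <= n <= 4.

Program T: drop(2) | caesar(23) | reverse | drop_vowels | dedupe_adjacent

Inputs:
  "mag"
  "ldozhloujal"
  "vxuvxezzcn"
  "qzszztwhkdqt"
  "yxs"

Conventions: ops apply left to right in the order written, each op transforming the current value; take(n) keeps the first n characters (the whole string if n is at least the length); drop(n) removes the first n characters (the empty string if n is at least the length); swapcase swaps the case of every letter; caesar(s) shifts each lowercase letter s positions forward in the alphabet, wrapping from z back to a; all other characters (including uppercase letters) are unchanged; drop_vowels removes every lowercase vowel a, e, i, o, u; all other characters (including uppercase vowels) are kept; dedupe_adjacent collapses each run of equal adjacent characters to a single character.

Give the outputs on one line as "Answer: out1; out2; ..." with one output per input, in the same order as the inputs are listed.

"d"; "xgrlwl"; "kzwbsr"; "qnhtqwp"; "p"

Execution, op by op:
  "mag" -> "g" -> "d" -> "d" -> "d" -> "d"
  "ldozhloujal" -> "ozhloujal" -> "lweilrgxi" -> "ixgrliewl" -> "xgrlwl" -> "xgrlwl"
  "vxuvxezzcn" -> "uvxezzcn" -> "rsubwwzk" -> "kzwwbusr" -> "kzwwbsr" -> "kzwbsr"
  "qzszztwhkdqt" -> "szztwhkdqt" -> "pwwqtehanq" -> "qnahetqwwp" -> "qnhtqwwp" -> "qnhtqwp"
  "yxs" -> "s" -> "p" -> "p" -> "p" -> "p"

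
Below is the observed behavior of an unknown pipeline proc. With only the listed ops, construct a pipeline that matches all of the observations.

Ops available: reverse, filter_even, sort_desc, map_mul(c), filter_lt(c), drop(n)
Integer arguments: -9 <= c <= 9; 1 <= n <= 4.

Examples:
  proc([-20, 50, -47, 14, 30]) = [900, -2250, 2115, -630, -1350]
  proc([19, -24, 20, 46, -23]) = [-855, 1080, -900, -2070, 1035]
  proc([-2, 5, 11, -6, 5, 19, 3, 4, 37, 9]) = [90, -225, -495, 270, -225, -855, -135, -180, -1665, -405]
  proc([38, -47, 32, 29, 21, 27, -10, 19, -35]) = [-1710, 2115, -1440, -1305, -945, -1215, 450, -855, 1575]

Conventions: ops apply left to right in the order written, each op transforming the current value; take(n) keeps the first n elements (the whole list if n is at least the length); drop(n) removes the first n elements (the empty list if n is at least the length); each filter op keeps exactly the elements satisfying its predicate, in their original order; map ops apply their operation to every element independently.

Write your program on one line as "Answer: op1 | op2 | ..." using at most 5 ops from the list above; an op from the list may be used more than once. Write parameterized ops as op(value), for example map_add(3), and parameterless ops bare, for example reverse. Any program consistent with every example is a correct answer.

map_mul(-9) | reverse | map_mul(5) | reverse

Check, running the answer program on each example:
  [-20, 50, -47, 14, 30] -> [180, -450, 423, -126, -270] -> [-270, -126, 423, -450, 180] -> [-1350, -630, 2115, -2250, 900] -> [900, -2250, 2115, -630, -1350]
  [19, -24, 20, 46, -23] -> [-171, 216, -180, -414, 207] -> [207, -414, -180, 216, -171] -> [1035, -2070, -900, 1080, -855] -> [-855, 1080, -900, -2070, 1035]
  [-2, 5, 11, -6, 5, 19, 3, 4, 37, 9] -> [18, -45, -99, 54, -45, -171, -27, -36, -333, -81] -> [-81, -333, -36, -27, -171, -45, 54, -99, -45, 18] -> [-405, -1665, -180, -135, -855, -225, 270, -495, -225, 90] -> [90, -225, -495, 270, -225, -855, -135, -180, -1665, -405]
  [38, -47, 32, 29, 21, 27, -10, 19, -35] -> [-342, 423, -288, -261, -189, -243, 90, -171, 315] -> [315, -171, 90, -243, -189, -261, -288, 423, -342] -> [1575, -855, 450, -1215, -945, -1305, -1440, 2115, -1710] -> [-1710, 2115, -1440, -1305, -945, -1215, 450, -855, 1575]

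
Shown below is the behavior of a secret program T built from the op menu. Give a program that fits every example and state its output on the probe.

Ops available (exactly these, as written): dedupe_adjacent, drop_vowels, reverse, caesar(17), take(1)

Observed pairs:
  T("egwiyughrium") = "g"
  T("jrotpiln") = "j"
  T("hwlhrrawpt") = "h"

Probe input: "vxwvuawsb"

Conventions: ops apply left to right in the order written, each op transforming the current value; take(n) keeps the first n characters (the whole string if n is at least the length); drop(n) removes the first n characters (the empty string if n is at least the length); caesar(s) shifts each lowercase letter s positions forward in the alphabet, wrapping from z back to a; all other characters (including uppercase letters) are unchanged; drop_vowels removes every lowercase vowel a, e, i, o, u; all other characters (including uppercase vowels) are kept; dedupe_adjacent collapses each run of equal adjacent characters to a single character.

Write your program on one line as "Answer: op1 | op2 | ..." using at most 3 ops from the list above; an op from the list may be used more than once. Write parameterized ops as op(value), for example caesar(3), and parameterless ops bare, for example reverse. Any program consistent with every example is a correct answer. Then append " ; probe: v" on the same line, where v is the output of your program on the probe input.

drop_vowels | take(1) ; probe: "v"

Check, running the answer program on each example:
  "egwiyughrium" -> "gwyghrm" -> "g"
  "jrotpiln" -> "jrtpln" -> "j"
  "hwlhrrawpt" -> "hwlhrrwpt" -> "h"
  probe: "vxwvuawsb" -> "vxwvwsb" -> "v"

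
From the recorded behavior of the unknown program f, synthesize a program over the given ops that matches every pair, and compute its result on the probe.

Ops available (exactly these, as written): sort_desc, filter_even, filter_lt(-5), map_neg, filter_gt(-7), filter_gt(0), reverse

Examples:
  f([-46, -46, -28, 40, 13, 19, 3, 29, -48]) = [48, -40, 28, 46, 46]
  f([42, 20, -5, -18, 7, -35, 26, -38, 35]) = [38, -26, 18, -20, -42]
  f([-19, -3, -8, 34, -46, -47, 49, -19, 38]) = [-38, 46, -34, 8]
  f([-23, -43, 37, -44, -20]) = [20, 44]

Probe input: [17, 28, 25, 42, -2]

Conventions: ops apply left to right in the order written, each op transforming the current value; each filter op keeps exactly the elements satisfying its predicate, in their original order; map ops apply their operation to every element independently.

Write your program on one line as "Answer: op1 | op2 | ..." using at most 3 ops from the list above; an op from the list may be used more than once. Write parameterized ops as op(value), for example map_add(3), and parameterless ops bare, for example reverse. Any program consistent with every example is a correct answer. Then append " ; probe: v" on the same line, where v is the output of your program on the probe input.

filter_even | reverse | map_neg ; probe: [2, -42, -28]

Check, running the answer program on each example:
  [-46, -46, -28, 40, 13, 19, 3, 29, -48] -> [-46, -46, -28, 40, -48] -> [-48, 40, -28, -46, -46] -> [48, -40, 28, 46, 46]
  [42, 20, -5, -18, 7, -35, 26, -38, 35] -> [42, 20, -18, 26, -38] -> [-38, 26, -18, 20, 42] -> [38, -26, 18, -20, -42]
  [-19, -3, -8, 34, -46, -47, 49, -19, 38] -> [-8, 34, -46, 38] -> [38, -46, 34, -8] -> [-38, 46, -34, 8]
  [-23, -43, 37, -44, -20] -> [-44, -20] -> [-20, -44] -> [20, 44]
  probe: [17, 28, 25, 42, -2] -> [28, 42, -2] -> [-2, 42, 28] -> [2, -42, -28]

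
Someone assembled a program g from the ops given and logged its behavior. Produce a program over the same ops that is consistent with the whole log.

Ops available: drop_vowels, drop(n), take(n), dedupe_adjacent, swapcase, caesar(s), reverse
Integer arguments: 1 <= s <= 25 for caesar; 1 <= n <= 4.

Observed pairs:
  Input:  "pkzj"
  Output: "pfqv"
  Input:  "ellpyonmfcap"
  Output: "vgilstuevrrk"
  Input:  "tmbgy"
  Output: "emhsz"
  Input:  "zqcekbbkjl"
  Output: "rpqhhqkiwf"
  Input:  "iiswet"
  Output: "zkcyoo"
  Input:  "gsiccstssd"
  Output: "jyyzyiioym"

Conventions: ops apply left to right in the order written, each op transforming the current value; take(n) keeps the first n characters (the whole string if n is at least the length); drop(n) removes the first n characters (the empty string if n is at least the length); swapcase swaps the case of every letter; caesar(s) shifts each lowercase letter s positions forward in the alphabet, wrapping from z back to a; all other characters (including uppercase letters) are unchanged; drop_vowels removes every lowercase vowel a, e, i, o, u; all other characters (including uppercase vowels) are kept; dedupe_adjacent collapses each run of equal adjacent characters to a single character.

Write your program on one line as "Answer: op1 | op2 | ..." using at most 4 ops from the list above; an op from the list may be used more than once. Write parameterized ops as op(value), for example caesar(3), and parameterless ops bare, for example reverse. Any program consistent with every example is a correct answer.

caesar(2) | reverse | caesar(24) | caesar(6)

Check, running the answer program on each example:
  "pkzj" -> "rmbl" -> "lbmr" -> "jzkp" -> "pfqv"
  "ellpyonmfcap" -> "gnnraqpohecr" -> "rcehopqarnng" -> "pacfmnoyplle" -> "vgilstuevrrk"
  "tmbgy" -> "vodia" -> "aidov" -> "ygbmt" -> "emhsz"
  "zqcekbbkjl" -> "bsegmddmln" -> "nlmddmgesb" -> "ljkbbkecqz" -> "rpqhhqkiwf"
  "iiswet" -> "kkuygv" -> "vgyukk" -> "tewsii" -> "zkcyoo"
  "gsiccstssd" -> "iukeeuvuuf" -> "fuuvueekui" -> "dsstsccisg" -> "jyyzyiioym"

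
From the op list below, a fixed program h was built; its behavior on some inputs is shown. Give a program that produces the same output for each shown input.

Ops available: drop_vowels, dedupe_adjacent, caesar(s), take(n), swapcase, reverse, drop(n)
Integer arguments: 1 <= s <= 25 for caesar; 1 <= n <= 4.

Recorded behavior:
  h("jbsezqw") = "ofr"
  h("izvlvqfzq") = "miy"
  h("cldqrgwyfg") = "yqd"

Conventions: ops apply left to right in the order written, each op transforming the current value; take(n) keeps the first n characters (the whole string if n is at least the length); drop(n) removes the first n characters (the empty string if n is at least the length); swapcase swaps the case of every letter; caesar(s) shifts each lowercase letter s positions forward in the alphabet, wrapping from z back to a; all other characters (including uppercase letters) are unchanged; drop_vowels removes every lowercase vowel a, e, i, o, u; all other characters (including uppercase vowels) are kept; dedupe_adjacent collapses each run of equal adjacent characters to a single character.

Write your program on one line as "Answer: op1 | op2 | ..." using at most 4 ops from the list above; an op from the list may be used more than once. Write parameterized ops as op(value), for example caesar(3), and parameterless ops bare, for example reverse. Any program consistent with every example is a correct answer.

take(4) | drop(1) | caesar(13)

Check, running the answer program on each example:
  "jbsezqw" -> "jbse" -> "bse" -> "ofr"
  "izvlvqfzq" -> "izvl" -> "zvl" -> "miy"
  "cldqrgwyfg" -> "cldq" -> "ldq" -> "yqd"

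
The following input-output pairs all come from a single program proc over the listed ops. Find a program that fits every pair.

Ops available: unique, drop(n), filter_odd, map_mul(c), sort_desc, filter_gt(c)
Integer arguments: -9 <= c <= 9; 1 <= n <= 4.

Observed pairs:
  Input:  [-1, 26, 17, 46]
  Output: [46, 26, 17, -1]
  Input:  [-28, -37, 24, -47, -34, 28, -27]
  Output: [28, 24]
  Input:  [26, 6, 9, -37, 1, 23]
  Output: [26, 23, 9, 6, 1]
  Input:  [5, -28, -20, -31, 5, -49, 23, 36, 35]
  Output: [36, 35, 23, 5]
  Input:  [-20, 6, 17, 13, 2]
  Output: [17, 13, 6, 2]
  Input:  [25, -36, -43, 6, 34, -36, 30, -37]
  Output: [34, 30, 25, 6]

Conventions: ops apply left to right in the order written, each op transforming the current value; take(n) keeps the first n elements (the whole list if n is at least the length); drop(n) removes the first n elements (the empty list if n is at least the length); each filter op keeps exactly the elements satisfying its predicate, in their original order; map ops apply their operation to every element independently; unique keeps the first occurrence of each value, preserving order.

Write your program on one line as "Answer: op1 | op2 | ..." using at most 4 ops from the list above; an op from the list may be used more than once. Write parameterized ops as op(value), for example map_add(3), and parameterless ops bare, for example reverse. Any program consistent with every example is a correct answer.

unique | sort_desc | filter_gt(-3)

Check, running the answer program on each example:
  [-1, 26, 17, 46] -> [-1, 26, 17, 46] -> [46, 26, 17, -1] -> [46, 26, 17, -1]
  [-28, -37, 24, -47, -34, 28, -27] -> [-28, -37, 24, -47, -34, 28, -27] -> [28, 24, -27, -28, -34, -37, -47] -> [28, 24]
  [26, 6, 9, -37, 1, 23] -> [26, 6, 9, -37, 1, 23] -> [26, 23, 9, 6, 1, -37] -> [26, 23, 9, 6, 1]
  [5, -28, -20, -31, 5, -49, 23, 36, 35] -> [5, -28, -20, -31, -49, 23, 36, 35] -> [36, 35, 23, 5, -20, -28, -31, -49] -> [36, 35, 23, 5]
  [-20, 6, 17, 13, 2] -> [-20, 6, 17, 13, 2] -> [17, 13, 6, 2, -20] -> [17, 13, 6, 2]
  [25, -36, -43, 6, 34, -36, 30, -37] -> [25, -36, -43, 6, 34, 30, -37] -> [34, 30, 25, 6, -36, -37, -43] -> [34, 30, 25, 6]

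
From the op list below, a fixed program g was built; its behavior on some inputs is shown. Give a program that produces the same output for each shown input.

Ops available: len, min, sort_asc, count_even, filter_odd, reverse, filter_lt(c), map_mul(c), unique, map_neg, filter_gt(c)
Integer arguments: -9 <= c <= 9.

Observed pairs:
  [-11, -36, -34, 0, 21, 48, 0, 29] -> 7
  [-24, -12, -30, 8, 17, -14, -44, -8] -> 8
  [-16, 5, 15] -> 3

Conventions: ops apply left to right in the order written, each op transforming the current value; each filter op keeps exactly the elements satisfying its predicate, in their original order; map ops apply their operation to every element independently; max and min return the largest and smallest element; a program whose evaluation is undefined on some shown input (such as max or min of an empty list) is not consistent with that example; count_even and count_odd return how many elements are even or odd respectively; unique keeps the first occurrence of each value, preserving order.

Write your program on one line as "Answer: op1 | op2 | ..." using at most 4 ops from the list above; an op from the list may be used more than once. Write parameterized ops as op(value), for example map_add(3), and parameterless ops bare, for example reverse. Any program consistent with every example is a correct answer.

unique | map_mul(-1) | map_mul(-2) | len

Check, running the answer program on each example:
  [-11, -36, -34, 0, 21, 48, 0, 29] -> [-11, -36, -34, 0, 21, 48, 29] -> [11, 36, 34, 0, -21, -48, -29] -> [-22, -72, -68, 0, 42, 96, 58] -> 7
  [-24, -12, -30, 8, 17, -14, -44, -8] -> [-24, -12, -30, 8, 17, -14, -44, -8] -> [24, 12, 30, -8, -17, 14, 44, 8] -> [-48, -24, -60, 16, 34, -28, -88, -16] -> 8
  [-16, 5, 15] -> [-16, 5, 15] -> [16, -5, -15] -> [-32, 10, 30] -> 3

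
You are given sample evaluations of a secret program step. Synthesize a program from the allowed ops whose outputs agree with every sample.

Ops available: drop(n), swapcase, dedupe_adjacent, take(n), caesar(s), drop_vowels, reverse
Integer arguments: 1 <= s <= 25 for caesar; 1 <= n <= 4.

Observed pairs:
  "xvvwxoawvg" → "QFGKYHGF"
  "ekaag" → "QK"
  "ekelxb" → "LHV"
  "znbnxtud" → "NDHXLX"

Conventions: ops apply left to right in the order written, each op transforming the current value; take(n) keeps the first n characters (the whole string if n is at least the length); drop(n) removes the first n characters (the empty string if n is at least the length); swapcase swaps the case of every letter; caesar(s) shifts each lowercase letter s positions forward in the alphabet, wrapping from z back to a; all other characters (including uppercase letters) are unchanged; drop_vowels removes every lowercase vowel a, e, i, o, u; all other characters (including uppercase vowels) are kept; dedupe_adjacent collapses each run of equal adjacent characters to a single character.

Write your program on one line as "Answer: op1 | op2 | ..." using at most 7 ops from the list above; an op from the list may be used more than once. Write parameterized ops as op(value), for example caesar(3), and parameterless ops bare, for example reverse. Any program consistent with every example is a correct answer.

caesar(10) | drop(1) | reverse | drop_vowels | swapcase | dedupe_adjacent

Check, running the answer program on each example:
  "xvvwxoawvg" -> "hffghykgfq" -> "ffghykgfq" -> "qfgkyhgff" -> "qfgkyhgff" -> "QFGKYHGFF" -> "QFGKYHGF"
  "ekaag" -> "oukkq" -> "ukkq" -> "qkku" -> "qkk" -> "QKK" -> "QK"
  "ekelxb" -> "ouovhl" -> "uovhl" -> "lhvou" -> "lhv" -> "LHV" -> "LHV"
  "znbnxtud" -> "jxlxhden" -> "xlxhden" -> "nedhxlx" -> "ndhxlx" -> "NDHXLX" -> "NDHXLX"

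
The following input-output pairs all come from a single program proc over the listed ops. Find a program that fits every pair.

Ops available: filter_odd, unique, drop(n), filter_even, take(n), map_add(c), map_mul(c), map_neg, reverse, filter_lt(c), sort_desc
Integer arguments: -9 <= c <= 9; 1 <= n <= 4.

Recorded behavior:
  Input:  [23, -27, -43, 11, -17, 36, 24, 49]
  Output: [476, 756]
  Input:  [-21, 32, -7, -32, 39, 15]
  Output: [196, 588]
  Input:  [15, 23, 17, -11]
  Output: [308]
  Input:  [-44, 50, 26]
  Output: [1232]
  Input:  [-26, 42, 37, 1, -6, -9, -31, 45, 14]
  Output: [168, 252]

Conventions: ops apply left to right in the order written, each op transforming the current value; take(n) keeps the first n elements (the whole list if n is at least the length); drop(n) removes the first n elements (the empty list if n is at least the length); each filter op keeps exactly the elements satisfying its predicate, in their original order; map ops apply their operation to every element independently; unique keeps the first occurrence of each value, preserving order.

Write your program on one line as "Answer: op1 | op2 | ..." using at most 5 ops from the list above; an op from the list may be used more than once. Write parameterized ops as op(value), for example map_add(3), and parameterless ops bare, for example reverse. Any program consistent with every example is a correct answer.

map_mul(7) | sort_desc | filter_lt(4) | map_mul(-4) | take(2)

Check, running the answer program on each example:
  [23, -27, -43, 11, -17, 36, 24, 49] -> [161, -189, -301, 77, -119, 252, 168, 343] -> [343, 252, 168, 161, 77, -119, -189, -301] -> [-119, -189, -301] -> [476, 756, 1204] -> [476, 756]
  [-21, 32, -7, -32, 39, 15] -> [-147, 224, -49, -224, 273, 105] -> [273, 224, 105, -49, -147, -224] -> [-49, -147, -224] -> [196, 588, 896] -> [196, 588]
  [15, 23, 17, -11] -> [105, 161, 119, -77] -> [161, 119, 105, -77] -> [-77] -> [308] -> [308]
  [-44, 50, 26] -> [-308, 350, 182] -> [350, 182, -308] -> [-308] -> [1232] -> [1232]
  [-26, 42, 37, 1, -6, -9, -31, 45, 14] -> [-182, 294, 259, 7, -42, -63, -217, 315, 98] -> [315, 294, 259, 98, 7, -42, -63, -182, -217] -> [-42, -63, -182, -217] -> [168, 252, 728, 868] -> [168, 252]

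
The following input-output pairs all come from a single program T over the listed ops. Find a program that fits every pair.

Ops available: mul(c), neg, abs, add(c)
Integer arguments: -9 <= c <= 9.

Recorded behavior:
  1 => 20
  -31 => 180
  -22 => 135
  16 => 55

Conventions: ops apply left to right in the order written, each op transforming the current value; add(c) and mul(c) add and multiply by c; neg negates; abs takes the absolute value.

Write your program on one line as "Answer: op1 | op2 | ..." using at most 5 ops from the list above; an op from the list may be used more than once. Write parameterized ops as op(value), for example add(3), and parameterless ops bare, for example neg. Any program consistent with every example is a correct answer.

add(1) | add(3) | add(-9) | mul(5) | abs

Check, running the answer program on each example:
  1 -> 2 -> 5 -> -4 -> -20 -> 20
  -31 -> -30 -> -27 -> -36 -> -180 -> 180
  -22 -> -21 -> -18 -> -27 -> -135 -> 135
  16 -> 17 -> 20 -> 11 -> 55 -> 55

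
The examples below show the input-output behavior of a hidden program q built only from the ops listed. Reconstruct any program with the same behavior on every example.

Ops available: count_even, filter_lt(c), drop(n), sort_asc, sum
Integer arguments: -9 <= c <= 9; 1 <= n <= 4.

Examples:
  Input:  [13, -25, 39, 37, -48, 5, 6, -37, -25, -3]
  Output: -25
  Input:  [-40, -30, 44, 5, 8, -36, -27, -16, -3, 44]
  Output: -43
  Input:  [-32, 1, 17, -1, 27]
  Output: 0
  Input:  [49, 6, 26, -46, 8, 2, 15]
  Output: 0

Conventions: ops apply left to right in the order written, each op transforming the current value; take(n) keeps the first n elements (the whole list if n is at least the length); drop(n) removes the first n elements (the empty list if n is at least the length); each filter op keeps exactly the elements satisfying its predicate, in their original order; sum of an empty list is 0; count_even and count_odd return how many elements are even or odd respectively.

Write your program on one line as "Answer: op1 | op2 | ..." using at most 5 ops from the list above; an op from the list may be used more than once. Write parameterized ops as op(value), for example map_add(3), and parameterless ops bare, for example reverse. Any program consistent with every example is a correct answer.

sort_asc | drop(3) | filter_lt(-8) | sum

Check, running the answer program on each example:
  [13, -25, 39, 37, -48, 5, 6, -37, -25, -3] -> [-48, -37, -25, -25, -3, 5, 6, 13, 37, 39] -> [-25, -3, 5, 6, 13, 37, 39] -> [-25] -> -25
  [-40, -30, 44, 5, 8, -36, -27, -16, -3, 44] -> [-40, -36, -30, -27, -16, -3, 5, 8, 44, 44] -> [-27, -16, -3, 5, 8, 44, 44] -> [-27, -16] -> -43
  [-32, 1, 17, -1, 27] -> [-32, -1, 1, 17, 27] -> [17, 27] -> [] -> 0
  [49, 6, 26, -46, 8, 2, 15] -> [-46, 2, 6, 8, 15, 26, 49] -> [8, 15, 26, 49] -> [] -> 0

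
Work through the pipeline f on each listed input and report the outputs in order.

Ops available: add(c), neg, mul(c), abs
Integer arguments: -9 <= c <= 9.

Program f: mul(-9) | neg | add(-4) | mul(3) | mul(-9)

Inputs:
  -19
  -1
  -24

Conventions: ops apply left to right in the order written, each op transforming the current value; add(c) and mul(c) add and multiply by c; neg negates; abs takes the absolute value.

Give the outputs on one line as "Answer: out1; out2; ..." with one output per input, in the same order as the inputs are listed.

4725; 351; 5940

Execution, op by op:
  -19 -> 171 -> -171 -> -175 -> -525 -> 4725
  -1 -> 9 -> -9 -> -13 -> -39 -> 351
  -24 -> 216 -> -216 -> -220 -> -660 -> 5940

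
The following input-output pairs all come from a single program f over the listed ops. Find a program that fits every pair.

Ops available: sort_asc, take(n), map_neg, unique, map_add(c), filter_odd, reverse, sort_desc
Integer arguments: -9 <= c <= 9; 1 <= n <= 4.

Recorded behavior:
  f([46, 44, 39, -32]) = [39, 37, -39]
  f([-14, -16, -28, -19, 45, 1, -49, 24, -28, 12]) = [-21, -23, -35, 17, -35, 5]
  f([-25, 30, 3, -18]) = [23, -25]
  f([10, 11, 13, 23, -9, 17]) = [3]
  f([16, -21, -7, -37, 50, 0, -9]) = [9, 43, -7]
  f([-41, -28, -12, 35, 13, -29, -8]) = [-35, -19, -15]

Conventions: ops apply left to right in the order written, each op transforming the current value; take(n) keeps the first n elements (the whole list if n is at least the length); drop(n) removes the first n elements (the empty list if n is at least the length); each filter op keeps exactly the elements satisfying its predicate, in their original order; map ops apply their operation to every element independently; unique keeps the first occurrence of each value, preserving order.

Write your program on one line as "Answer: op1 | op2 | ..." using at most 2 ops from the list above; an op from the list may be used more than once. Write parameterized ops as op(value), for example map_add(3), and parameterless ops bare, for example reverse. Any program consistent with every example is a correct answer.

map_add(-7) | filter_odd

Check, running the answer program on each example:
  [46, 44, 39, -32] -> [39, 37, 32, -39] -> [39, 37, -39]
  [-14, -16, -28, -19, 45, 1, -49, 24, -28, 12] -> [-21, -23, -35, -26, 38, -6, -56, 17, -35, 5] -> [-21, -23, -35, 17, -35, 5]
  [-25, 30, 3, -18] -> [-32, 23, -4, -25] -> [23, -25]
  [10, 11, 13, 23, -9, 17] -> [3, 4, 6, 16, -16, 10] -> [3]
  [16, -21, -7, -37, 50, 0, -9] -> [9, -28, -14, -44, 43, -7, -16] -> [9, 43, -7]
  [-41, -28, -12, 35, 13, -29, -8] -> [-48, -35, -19, 28, 6, -36, -15] -> [-35, -19, -15]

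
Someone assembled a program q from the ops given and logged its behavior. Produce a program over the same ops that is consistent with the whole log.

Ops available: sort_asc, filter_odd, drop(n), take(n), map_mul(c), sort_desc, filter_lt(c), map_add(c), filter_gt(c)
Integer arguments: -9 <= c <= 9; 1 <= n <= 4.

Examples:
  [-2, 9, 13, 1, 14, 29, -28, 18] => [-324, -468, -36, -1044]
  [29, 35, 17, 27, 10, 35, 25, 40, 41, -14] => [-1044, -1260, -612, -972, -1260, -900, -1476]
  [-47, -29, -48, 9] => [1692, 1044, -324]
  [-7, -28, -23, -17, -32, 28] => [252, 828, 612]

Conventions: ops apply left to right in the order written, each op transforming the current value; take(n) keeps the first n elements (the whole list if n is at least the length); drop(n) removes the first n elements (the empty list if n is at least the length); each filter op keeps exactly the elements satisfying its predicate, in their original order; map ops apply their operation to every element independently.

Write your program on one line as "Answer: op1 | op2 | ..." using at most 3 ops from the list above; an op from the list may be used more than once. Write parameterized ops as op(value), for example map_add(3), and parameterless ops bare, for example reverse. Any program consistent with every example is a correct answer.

filter_odd | map_mul(-4) | map_mul(9)

Check, running the answer program on each example:
  [-2, 9, 13, 1, 14, 29, -28, 18] -> [9, 13, 1, 29] -> [-36, -52, -4, -116] -> [-324, -468, -36, -1044]
  [29, 35, 17, 27, 10, 35, 25, 40, 41, -14] -> [29, 35, 17, 27, 35, 25, 41] -> [-116, -140, -68, -108, -140, -100, -164] -> [-1044, -1260, -612, -972, -1260, -900, -1476]
  [-47, -29, -48, 9] -> [-47, -29, 9] -> [188, 116, -36] -> [1692, 1044, -324]
  [-7, -28, -23, -17, -32, 28] -> [-7, -23, -17] -> [28, 92, 68] -> [252, 828, 612]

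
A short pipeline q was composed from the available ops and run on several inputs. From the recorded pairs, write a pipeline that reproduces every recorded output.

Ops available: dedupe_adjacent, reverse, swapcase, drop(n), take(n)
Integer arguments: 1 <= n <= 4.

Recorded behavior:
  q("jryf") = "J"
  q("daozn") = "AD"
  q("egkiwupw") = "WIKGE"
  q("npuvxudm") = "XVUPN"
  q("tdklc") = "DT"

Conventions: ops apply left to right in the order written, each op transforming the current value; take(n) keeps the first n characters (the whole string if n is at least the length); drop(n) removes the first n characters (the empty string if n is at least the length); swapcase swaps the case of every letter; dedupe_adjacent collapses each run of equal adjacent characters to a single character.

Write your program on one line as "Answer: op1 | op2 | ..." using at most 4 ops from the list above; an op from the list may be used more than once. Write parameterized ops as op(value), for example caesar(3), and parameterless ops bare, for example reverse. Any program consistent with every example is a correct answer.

reverse | swapcase | drop(3)

Check, running the answer program on each example:
  "jryf" -> "fyrj" -> "FYRJ" -> "J"
  "daozn" -> "nzoad" -> "NZOAD" -> "AD"
  "egkiwupw" -> "wpuwikge" -> "WPUWIKGE" -> "WIKGE"
  "npuvxudm" -> "mduxvupn" -> "MDUXVUPN" -> "XVUPN"
  "tdklc" -> "clkdt" -> "CLKDT" -> "DT"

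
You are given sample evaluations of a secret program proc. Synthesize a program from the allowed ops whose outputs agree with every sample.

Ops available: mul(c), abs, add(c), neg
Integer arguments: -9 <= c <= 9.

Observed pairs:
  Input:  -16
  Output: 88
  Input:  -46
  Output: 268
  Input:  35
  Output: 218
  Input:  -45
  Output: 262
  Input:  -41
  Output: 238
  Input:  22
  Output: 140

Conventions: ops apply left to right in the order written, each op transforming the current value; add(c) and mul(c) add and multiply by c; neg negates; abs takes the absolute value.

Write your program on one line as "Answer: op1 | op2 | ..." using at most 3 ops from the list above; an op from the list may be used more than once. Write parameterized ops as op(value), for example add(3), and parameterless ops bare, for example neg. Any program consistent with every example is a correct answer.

mul(-6) | add(-8) | abs

Check, running the answer program on each example:
  -16 -> 96 -> 88 -> 88
  -46 -> 276 -> 268 -> 268
  35 -> -210 -> -218 -> 218
  -45 -> 270 -> 262 -> 262
  -41 -> 246 -> 238 -> 238
  22 -> -132 -> -140 -> 140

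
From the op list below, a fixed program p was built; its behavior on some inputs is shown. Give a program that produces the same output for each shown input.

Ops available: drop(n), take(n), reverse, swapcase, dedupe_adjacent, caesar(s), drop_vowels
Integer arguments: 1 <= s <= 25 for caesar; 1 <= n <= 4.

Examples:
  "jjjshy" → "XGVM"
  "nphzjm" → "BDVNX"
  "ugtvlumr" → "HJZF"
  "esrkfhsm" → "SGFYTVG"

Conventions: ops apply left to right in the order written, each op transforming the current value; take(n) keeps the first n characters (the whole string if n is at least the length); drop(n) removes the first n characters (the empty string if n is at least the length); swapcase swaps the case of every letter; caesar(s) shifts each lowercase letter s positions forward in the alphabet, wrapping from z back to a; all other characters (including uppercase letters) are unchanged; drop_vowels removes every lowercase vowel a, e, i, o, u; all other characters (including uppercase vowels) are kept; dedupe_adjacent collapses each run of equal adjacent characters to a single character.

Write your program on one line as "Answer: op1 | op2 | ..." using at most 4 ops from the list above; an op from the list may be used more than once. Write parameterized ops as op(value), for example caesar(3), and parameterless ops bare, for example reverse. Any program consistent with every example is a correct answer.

caesar(14) | dedupe_adjacent | drop_vowels | swapcase

Check, running the answer program on each example:
  "jjjshy" -> "xxxgvm" -> "xgvm" -> "xgvm" -> "XGVM"
  "nphzjm" -> "bdvnxa" -> "bdvnxa" -> "bdvnx" -> "BDVNX"
  "ugtvlumr" -> "iuhjziaf" -> "iuhjziaf" -> "hjzf" -> "HJZF"
  "esrkfhsm" -> "sgfytvga" -> "sgfytvga" -> "sgfytvg" -> "SGFYTVG"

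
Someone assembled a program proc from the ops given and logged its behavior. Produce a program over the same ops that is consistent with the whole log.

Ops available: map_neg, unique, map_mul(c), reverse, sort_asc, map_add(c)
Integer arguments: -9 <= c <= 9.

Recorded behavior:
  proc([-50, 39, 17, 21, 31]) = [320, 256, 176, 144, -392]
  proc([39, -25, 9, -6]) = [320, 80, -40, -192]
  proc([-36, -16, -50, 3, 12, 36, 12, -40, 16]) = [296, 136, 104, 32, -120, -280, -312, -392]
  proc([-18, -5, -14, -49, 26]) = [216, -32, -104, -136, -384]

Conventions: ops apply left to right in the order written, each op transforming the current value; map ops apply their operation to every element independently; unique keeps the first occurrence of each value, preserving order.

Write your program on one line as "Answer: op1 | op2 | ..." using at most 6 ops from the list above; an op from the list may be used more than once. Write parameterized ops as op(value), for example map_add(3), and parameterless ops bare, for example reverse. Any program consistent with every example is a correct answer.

sort_asc | reverse | unique | map_mul(8) | map_add(8)

Check, running the answer program on each example:
  [-50, 39, 17, 21, 31] -> [-50, 17, 21, 31, 39] -> [39, 31, 21, 17, -50] -> [39, 31, 21, 17, -50] -> [312, 248, 168, 136, -400] -> [320, 256, 176, 144, -392]
  [39, -25, 9, -6] -> [-25, -6, 9, 39] -> [39, 9, -6, -25] -> [39, 9, -6, -25] -> [312, 72, -48, -200] -> [320, 80, -40, -192]
  [-36, -16, -50, 3, 12, 36, 12, -40, 16] -> [-50, -40, -36, -16, 3, 12, 12, 16, 36] -> [36, 16, 12, 12, 3, -16, -36, -40, -50] -> [36, 16, 12, 3, -16, -36, -40, -50] -> [288, 128, 96, 24, -128, -288, -320, -400] -> [296, 136, 104, 32, -120, -280, -312, -392]
  [-18, -5, -14, -49, 26] -> [-49, -18, -14, -5, 26] -> [26, -5, -14, -18, -49] -> [26, -5, -14, -18, -49] -> [208, -40, -112, -144, -392] -> [216, -32, -104, -136, -384]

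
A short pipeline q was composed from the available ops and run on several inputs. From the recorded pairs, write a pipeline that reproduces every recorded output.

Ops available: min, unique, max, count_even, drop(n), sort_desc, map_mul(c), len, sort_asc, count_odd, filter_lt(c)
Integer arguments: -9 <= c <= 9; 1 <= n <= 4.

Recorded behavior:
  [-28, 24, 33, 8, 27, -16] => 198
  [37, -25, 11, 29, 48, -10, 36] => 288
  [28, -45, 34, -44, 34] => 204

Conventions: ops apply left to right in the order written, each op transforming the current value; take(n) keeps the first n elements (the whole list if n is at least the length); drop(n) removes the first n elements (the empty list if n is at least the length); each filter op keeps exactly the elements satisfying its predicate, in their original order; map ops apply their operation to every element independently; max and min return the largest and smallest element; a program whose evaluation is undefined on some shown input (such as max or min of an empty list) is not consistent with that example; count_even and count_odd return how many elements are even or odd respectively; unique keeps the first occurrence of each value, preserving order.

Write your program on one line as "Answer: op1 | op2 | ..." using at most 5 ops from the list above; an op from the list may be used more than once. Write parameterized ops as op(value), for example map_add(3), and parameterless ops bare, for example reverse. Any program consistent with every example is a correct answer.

map_mul(6) | unique | sort_desc | max

Check, running the answer program on each example:
  [-28, 24, 33, 8, 27, -16] -> [-168, 144, 198, 48, 162, -96] -> [-168, 144, 198, 48, 162, -96] -> [198, 162, 144, 48, -96, -168] -> 198
  [37, -25, 11, 29, 48, -10, 36] -> [222, -150, 66, 174, 288, -60, 216] -> [222, -150, 66, 174, 288, -60, 216] -> [288, 222, 216, 174, 66, -60, -150] -> 288
  [28, -45, 34, -44, 34] -> [168, -270, 204, -264, 204] -> [168, -270, 204, -264] -> [204, 168, -264, -270] -> 204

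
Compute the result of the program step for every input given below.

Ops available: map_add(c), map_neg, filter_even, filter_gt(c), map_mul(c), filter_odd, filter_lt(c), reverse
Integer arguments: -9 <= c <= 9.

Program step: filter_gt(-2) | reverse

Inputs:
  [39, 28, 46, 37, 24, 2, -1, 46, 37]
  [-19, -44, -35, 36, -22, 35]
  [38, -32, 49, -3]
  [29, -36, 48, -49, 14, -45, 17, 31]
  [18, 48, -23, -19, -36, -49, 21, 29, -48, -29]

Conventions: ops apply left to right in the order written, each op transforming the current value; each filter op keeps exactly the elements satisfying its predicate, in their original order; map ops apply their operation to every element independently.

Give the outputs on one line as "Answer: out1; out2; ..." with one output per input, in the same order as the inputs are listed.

[37, 46, -1, 2, 24, 37, 46, 28, 39]; [35, 36]; [49, 38]; [31, 17, 14, 48, 29]; [29, 21, 48, 18]

Execution, op by op:
  [39, 28, 46, 37, 24, 2, -1, 46, 37] -> [39, 28, 46, 37, 24, 2, -1, 46, 37] -> [37, 46, -1, 2, 24, 37, 46, 28, 39]
  [-19, -44, -35, 36, -22, 35] -> [36, 35] -> [35, 36]
  [38, -32, 49, -3] -> [38, 49] -> [49, 38]
  [29, -36, 48, -49, 14, -45, 17, 31] -> [29, 48, 14, 17, 31] -> [31, 17, 14, 48, 29]
  [18, 48, -23, -19, -36, -49, 21, 29, -48, -29] -> [18, 48, 21, 29] -> [29, 21, 48, 18]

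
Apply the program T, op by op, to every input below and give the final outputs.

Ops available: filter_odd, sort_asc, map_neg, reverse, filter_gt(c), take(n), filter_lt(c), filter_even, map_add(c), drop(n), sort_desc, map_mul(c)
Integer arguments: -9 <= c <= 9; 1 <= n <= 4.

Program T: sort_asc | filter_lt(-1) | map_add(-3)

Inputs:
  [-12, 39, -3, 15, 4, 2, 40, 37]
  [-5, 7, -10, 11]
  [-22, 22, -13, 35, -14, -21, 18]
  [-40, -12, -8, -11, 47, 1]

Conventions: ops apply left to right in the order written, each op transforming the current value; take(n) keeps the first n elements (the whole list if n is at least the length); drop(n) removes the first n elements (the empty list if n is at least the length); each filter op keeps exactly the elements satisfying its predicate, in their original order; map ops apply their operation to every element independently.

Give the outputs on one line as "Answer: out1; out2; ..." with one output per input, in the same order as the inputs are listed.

Execution, op by op:
  [-12, 39, -3, 15, 4, 2, 40, 37] -> [-12, -3, 2, 4, 15, 37, 39, 40] -> [-12, -3] -> [-15, -6]
  [-5, 7, -10, 11] -> [-10, -5, 7, 11] -> [-10, -5] -> [-13, -8]
  [-22, 22, -13, 35, -14, -21, 18] -> [-22, -21, -14, -13, 18, 22, 35] -> [-22, -21, -14, -13] -> [-25, -24, -17, -16]
  [-40, -12, -8, -11, 47, 1] -> [-40, -12, -11, -8, 1, 47] -> [-40, -12, -11, -8] -> [-43, -15, -14, -11]

[-15, -6]; [-13, -8]; [-25, -24, -17, -16]; [-43, -15, -14, -11]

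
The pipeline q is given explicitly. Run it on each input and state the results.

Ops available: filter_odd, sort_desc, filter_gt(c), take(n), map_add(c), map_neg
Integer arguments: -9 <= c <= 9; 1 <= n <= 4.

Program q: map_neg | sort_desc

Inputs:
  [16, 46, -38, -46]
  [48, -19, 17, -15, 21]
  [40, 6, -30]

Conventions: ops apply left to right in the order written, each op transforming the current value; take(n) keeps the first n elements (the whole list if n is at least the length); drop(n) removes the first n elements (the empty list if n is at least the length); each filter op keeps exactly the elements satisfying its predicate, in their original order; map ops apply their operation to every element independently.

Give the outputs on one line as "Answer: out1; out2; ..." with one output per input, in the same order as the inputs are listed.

Execution, op by op:
  [16, 46, -38, -46] -> [-16, -46, 38, 46] -> [46, 38, -16, -46]
  [48, -19, 17, -15, 21] -> [-48, 19, -17, 15, -21] -> [19, 15, -17, -21, -48]
  [40, 6, -30] -> [-40, -6, 30] -> [30, -6, -40]

[46, 38, -16, -46]; [19, 15, -17, -21, -48]; [30, -6, -40]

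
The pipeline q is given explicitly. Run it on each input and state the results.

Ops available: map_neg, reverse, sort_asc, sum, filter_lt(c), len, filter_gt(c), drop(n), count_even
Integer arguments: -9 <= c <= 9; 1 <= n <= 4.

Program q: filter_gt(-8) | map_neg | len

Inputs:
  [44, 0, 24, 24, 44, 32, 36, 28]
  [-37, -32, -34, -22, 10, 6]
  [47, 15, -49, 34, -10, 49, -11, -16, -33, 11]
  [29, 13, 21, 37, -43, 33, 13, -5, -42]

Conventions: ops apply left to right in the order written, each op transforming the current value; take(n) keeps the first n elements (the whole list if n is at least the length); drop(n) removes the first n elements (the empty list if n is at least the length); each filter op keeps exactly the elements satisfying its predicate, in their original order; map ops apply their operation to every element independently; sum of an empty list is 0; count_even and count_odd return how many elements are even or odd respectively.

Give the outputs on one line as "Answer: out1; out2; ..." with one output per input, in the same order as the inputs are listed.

Execution, op by op:
  [44, 0, 24, 24, 44, 32, 36, 28] -> [44, 0, 24, 24, 44, 32, 36, 28] -> [-44, 0, -24, -24, -44, -32, -36, -28] -> 8
  [-37, -32, -34, -22, 10, 6] -> [10, 6] -> [-10, -6] -> 2
  [47, 15, -49, 34, -10, 49, -11, -16, -33, 11] -> [47, 15, 34, 49, 11] -> [-47, -15, -34, -49, -11] -> 5
  [29, 13, 21, 37, -43, 33, 13, -5, -42] -> [29, 13, 21, 37, 33, 13, -5] -> [-29, -13, -21, -37, -33, -13, 5] -> 7

8; 2; 5; 7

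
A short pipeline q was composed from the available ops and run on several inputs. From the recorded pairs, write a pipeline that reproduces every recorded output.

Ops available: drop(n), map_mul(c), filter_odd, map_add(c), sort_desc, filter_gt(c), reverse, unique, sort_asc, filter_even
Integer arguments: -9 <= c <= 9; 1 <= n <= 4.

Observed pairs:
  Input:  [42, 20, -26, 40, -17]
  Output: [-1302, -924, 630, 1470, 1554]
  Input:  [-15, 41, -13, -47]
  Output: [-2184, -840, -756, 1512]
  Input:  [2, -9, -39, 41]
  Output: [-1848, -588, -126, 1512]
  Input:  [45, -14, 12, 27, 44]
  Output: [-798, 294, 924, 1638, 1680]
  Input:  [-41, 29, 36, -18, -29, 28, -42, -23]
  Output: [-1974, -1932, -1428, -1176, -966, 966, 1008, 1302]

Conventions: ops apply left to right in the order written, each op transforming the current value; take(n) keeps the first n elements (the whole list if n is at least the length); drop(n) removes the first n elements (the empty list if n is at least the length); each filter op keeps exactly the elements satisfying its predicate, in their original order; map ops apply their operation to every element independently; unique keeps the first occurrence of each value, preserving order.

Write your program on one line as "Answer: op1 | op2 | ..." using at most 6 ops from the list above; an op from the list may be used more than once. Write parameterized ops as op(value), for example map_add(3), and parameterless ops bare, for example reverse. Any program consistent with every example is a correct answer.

map_add(-5) | reverse | sort_asc | map_mul(-7) | map_mul(-6)

Check, running the answer program on each example:
  [42, 20, -26, 40, -17] -> [37, 15, -31, 35, -22] -> [-22, 35, -31, 15, 37] -> [-31, -22, 15, 35, 37] -> [217, 154, -105, -245, -259] -> [-1302, -924, 630, 1470, 1554]
  [-15, 41, -13, -47] -> [-20, 36, -18, -52] -> [-52, -18, 36, -20] -> [-52, -20, -18, 36] -> [364, 140, 126, -252] -> [-2184, -840, -756, 1512]
  [2, -9, -39, 41] -> [-3, -14, -44, 36] -> [36, -44, -14, -3] -> [-44, -14, -3, 36] -> [308, 98, 21, -252] -> [-1848, -588, -126, 1512]
  [45, -14, 12, 27, 44] -> [40, -19, 7, 22, 39] -> [39, 22, 7, -19, 40] -> [-19, 7, 22, 39, 40] -> [133, -49, -154, -273, -280] -> [-798, 294, 924, 1638, 1680]
  [-41, 29, 36, -18, -29, 28, -42, -23] -> [-46, 24, 31, -23, -34, 23, -47, -28] -> [-28, -47, 23, -34, -23, 31, 24, -46] -> [-47, -46, -34, -28, -23, 23, 24, 31] -> [329, 322, 238, 196, 161, -161, -168, -217] -> [-1974, -1932, -1428, -1176, -966, 966, 1008, 1302]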